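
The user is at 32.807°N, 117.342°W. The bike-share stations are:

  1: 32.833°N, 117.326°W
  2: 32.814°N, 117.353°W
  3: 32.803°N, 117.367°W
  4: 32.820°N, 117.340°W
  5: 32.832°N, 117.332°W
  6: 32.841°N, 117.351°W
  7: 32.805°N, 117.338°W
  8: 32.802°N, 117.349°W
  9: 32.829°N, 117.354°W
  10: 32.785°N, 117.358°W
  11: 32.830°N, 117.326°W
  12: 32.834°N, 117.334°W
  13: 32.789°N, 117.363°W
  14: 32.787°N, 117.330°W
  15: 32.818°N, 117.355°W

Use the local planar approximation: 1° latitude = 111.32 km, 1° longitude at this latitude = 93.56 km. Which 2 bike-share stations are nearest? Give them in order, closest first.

Distances from 32.807°N, 117.342°W:
1: 3.259 km
2: 1.291 km
3: 2.381 km
4: 1.459 km
5: 2.936 km
6: 3.877 km
7: 0.435 km
8: 0.859 km
9: 2.694 km
10: 2.870 km
11: 2.966 km
12: 3.097 km
13: 2.806 km
14: 2.493 km
15: 1.726 km
Sorted: 7 (0.435 km) < 8 (0.859 km) < 2 (1.291 km) < 4 (1.459 km) < …

7, 8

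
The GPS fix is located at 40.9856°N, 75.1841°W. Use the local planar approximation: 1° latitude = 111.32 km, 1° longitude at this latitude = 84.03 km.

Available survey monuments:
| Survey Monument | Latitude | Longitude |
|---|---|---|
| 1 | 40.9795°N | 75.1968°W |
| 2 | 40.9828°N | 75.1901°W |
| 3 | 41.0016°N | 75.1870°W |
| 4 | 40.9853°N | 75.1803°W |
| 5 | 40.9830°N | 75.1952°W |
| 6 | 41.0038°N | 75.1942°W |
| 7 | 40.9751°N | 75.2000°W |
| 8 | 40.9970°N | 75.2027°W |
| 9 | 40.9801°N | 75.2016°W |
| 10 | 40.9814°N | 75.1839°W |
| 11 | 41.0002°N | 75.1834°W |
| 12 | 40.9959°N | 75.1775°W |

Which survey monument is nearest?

4

Distances from 40.9856°N, 75.1841°W:
1: √((-0.0061·111.32)² + (-0.0127·84.03)²) = √(0.461112 + 1.138875) = 1.2649 km
2: √((-0.0028·111.32)² + (-0.0060·84.03)²) = √(0.097154 + 0.254197) = 0.5927 km
3: √((0.0160·111.32)² + (-0.0029·84.03)²) = √(3.172388 + 0.059383) = 1.7977 km
4: √((-0.0003·111.32)² + (0.0038·84.03)²) = √(0.001115 + 0.101961) = 0.3211 km
5: √((-0.0026·111.32)² + (-0.0111·84.03)²) = √(0.083771 + 0.869991) = 0.9766 km
6: √((0.0182·111.32)² + (-0.0101·84.03)²) = √(4.104773 + 0.720297) = 2.1966 km
7: √((-0.0105·111.32)² + (-0.0159·84.03)²) = √(1.366234 + 1.785102) = 1.7752 km
8: √((0.0114·111.32)² + (-0.0186·84.03)²) = √(1.610483 + 2.442838) = 2.0133 km
9: √((-0.0055·111.32)² + (-0.0175·84.03)²) = √(0.374862 + 2.162444) = 1.5929 km
10: √((-0.0042·111.32)² + (0.0002·84.03)²) = √(0.218597 + 0.000282) = 0.4678 km
11: √((0.0146·111.32)² + (0.0007·84.03)²) = √(2.641509 + 0.003460) = 1.6263 km
12: √((0.0103·111.32)² + (0.0066·84.03)²) = √(1.314682 + 0.307579) = 1.2737 km
Minimum: 4 at 0.3211 km.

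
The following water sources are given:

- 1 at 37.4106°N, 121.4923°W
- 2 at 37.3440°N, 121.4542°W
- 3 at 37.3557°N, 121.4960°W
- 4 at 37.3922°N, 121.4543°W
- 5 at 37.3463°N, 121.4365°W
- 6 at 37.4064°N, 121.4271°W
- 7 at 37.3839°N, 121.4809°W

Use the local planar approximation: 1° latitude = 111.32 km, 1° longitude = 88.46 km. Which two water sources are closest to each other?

Pairwise distances:
2–5: √((0.0023·111.32)² + (0.0177·88.46)²) = √(0.065554 + 2.451548) = 1.5865 km
4–7: √((-0.0083·111.32)² + (-0.0266·88.46)²) = √(0.853695 + 5.536778) = 2.5279 km
4–6: √((0.0142·111.32)² + (0.0272·88.46)²) = √(2.498752 + 5.789375) = 2.8789 km
1–7: √((-0.0267·111.32)² + (0.0114·88.46)²) = √(8.834234 + 1.016959) = 3.1387 km
3–7: √((0.0282·111.32)² + (0.0151·88.46)²) = √(9.854727 + 1.784217) = 3.4116 km
2–3: √((0.0117·111.32)² + (-0.0418·88.46)²) = √(1.696360 + 13.672453) = 3.9203 km
1–4: √((-0.0184·111.32)² + (0.0380·88.46)²) = √(4.195484 + 11.299548) = 3.9364 km
2–7: √((0.0399·111.32)² + (-0.0267·88.46)²) = √(19.728415 + 5.578487) = 5.0306 km
4–5: √((-0.0459·111.32)² + (0.0178·88.46)²) = √(26.107890 + 2.479327) = 5.3467 km
2–4: √((0.0482·111.32)² + (-0.0001·88.46)²) = √(28.789921 + 0.000078) = 5.3656 km
3–5: √((-0.0094·111.32)² + (0.0595·88.46)²) = √(1.094970 + 27.703064) = 5.3664 km
6–7: √((-0.0225·111.32)² + (-0.0538·88.46)²) = √(6.273522 + 22.649490) = 5.3780 km
3–4: √((0.0365·111.32)² + (0.0417·88.46)²) = √(16.509432 + 13.607113) = 5.4879 km
5–7: √((0.0376·111.32)² + (-0.0444·88.46)²) = √(17.519515 + 15.426230) = 5.7398 km
1–6: √((-0.0042·111.32)² + (0.0652·88.46)²) = √(0.218597 + 33.265117) = 5.7865 km
1–3: √((-0.0549·111.32)² + (-0.0037·88.46)²) = √(37.350041 + 0.107127) = 6.1202 km
5–6: √((0.0601·111.32)² + (0.0094·88.46)²) = √(44.760542 + 0.691432) = 6.7418 km
2–6: √((0.0624·111.32)² + (0.0271·88.46)²) = √(48.252028 + 5.746884) = 7.3484 km
1–2: √((-0.0666·111.32)² + (0.0381·88.46)²) = √(54.966091 + 11.359097) = 8.1440 km
3–6: √((0.0507·111.32)² + (0.0689·88.46)²) = √(31.853878 + 37.147733) = 8.3067 km
1–5: √((-0.0643·111.32)² + (0.0558·88.46)²) = √(51.235189 + 24.364767) = 8.6948 km
Closest pair: 2–5 at 1.5865 km.

2 and 5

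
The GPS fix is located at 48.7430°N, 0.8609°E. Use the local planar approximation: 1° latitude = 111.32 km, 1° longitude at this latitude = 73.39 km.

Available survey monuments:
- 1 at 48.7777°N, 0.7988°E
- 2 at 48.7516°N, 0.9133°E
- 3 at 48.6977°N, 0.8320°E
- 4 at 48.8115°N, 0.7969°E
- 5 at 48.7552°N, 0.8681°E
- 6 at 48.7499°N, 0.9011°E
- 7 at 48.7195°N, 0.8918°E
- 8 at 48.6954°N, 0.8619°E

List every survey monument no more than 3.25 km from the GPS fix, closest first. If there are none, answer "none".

Distances from 48.7430°N, 0.8609°E:
1: 5.9743 km
2: 3.9630 km
3: 5.4707 km
4: 8.9559 km
5: 1.4573 km
6: 3.0486 km
7: 3.4621 km
8: 5.2993 km
Threshold 3.25 km: 5 (1.4573 km), 6 (3.0486 km) are within range.

5, 6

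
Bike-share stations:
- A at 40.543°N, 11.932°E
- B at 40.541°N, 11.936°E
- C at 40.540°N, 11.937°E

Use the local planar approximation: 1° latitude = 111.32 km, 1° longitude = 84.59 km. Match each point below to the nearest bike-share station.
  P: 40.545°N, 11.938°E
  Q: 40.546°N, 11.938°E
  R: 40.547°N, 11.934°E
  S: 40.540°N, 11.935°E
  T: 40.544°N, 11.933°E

P at 40.545°N, 11.938°E:
  A: √((-0.002·111.32)² + (-0.006·84.59)²) = √(0.04956857 + 0.25759685) = 0.554225 km
  B: √((-0.004·111.32)² + (-0.002·84.59)²) = √(0.19827428 + 0.02862187) = 0.476336 km
  C: √((-0.005·111.32)² + (-0.001·84.59)²) = √(0.30980356 + 0.00715547) = 0.562991 km
  → nearest: B (0.476336 km)
Q at 40.546°N, 11.938°E:
  A: √((-0.003·111.32)² + (-0.006·84.59)²) = √(0.11152928 + 0.25759685) = 0.607558 km
  B: √((-0.005·111.32)² + (-0.002·84.59)²) = √(0.30980356 + 0.02862187) = 0.581743 km
  C: √((-0.006·111.32)² + (-0.001·84.59)²) = √(0.44611713 + 0.00715547) = 0.673255 km
  → nearest: B (0.581743 km)
R at 40.547°N, 11.934°E:
  A: √((-0.004·111.32)² + (-0.002·84.59)²) = √(0.19827428 + 0.02862187) = 0.476336 km
  B: √((-0.006·111.32)² + (0.002·84.59)²) = √(0.44611713 + 0.02862187) = 0.689013 km
  C: √((-0.007·111.32)² + (0.003·84.59)²) = √(0.60721498 + 0.06439921) = 0.819521 km
  → nearest: A (0.476336 km)
S at 40.540°N, 11.935°E:
  A: √((0.003·111.32)² + (-0.003·84.59)²) = √(0.11152928 + 0.06439921) = 0.419438 km
  B: √((0.001·111.32)² + (0.001·84.59)²) = √(0.01239214 + 0.00715547) = 0.139813 km
  C: √((0.000·111.32)² + (0.002·84.59)²) = √(0.00000000 + 0.02862187) = 0.169180 km
  → nearest: B (0.139813 km)
T at 40.544°N, 11.933°E:
  A: √((-0.001·111.32)² + (-0.001·84.59)²) = √(0.01239214 + 0.00715547) = 0.139813 km
  B: √((-0.003·111.32)² + (0.003·84.59)²) = √(0.11152928 + 0.06439921) = 0.419438 km
  C: √((-0.004·111.32)² + (0.004·84.59)²) = √(0.19827428 + 0.11448749) = 0.559251 km
  → nearest: A (0.139813 km)

P→B; Q→B; R→A; S→B; T→A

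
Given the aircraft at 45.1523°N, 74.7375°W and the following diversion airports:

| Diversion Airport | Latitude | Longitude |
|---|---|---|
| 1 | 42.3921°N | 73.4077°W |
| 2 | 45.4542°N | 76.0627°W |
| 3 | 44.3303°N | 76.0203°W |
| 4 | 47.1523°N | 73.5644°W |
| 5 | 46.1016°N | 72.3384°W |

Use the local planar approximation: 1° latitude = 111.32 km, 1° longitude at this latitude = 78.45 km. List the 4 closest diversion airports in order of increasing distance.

Distances from 45.1523°N, 74.7375°W:
1: √((-2.7602·111.32)² + (1.3298·78.45)²) = √(94412.065367 + 10883.248686) = 324.4924 km
2: √((0.3019·111.32)² + (-1.3252·78.45)²) = √(1129.464594 + 10808.084969) = 109.2591 km
3: √((-0.8220·111.32)² + (-1.2828·78.45)²) = √(8373.172345 + 10127.536064) = 136.0173 km
4: √((2.0000·111.32)² + (1.1731·78.45)²) = √(49568.569600 + 8469.464762) = 240.9108 km
5: √((0.9493·111.32)² + (2.3991·78.45)²) = √(11167.433039 + 35422.776366) = 215.8477 km
Sorted: 2 (109.2591 km) < 3 (136.0173 km) < 5 (215.8477 km) < 4 (240.9108 km) < 1 (324.4924 km)

2, 3, 5, 4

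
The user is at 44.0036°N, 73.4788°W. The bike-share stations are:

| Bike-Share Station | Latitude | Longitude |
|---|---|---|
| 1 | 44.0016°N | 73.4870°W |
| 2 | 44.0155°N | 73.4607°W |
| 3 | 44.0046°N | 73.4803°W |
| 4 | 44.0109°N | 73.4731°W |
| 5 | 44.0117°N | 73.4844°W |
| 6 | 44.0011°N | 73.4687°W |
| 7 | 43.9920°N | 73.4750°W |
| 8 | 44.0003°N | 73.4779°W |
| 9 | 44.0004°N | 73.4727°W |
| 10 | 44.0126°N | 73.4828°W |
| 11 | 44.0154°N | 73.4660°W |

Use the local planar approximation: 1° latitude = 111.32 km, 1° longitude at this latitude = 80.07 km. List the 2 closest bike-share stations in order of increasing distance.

3, 8

Distances from 44.0036°N, 73.4788°W:
1: √((-0.0020·111.32)² + (-0.0082·80.07)²) = √(0.049569 + 0.431089) = 0.6933 km
2: √((0.0119·111.32)² + (0.0181·80.07)²) = √(1.754851 + 2.100375) = 1.9635 km
3: √((0.0010·111.32)² + (-0.0015·80.07)²) = √(0.012392 + 0.014425) = 0.1638 km
4: √((0.0073·111.32)² + (0.0057·80.07)²) = √(0.660377 + 0.208300) = 0.9320 km
5: √((0.0081·111.32)² + (-0.0056·80.07)²) = √(0.813048 + 0.201055) = 1.0070 km
6: √((-0.0025·111.32)² + (0.0101·80.07)²) = √(0.077451 + 0.654007) = 0.8553 km
7: √((-0.0116·111.32)² + (0.0038·80.07)²) = √(1.667487 + 0.092578) = 1.3267 km
8: √((-0.0033·111.32)² + (0.0009·80.07)²) = √(0.134950 + 0.005193) = 0.3744 km
9: √((-0.0032·111.32)² + (0.0061·80.07)²) = √(0.126896 + 0.238561) = 0.6045 km
10: √((0.0090·111.32)² + (-0.0040·80.07)²) = √(1.003764 + 0.102579) = 1.0518 km
11: √((0.0118·111.32)² + (0.0128·80.07)²) = √(1.725482 + 1.050412) = 1.6661 km
Sorted: 3 (0.1638 km) < 8 (0.3744 km) < 9 (0.6045 km) < 1 (0.6933 km) < …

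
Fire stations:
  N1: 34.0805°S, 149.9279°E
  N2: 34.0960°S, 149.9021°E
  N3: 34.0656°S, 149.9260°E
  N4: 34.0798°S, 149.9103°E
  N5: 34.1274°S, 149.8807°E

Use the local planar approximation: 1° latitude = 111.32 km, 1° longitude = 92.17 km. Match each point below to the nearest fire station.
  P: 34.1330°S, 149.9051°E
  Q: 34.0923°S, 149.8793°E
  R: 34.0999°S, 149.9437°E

P→N5; Q→N2; R→N1

P at 34.1330°S, 149.9051°E:
  N1: 6.2106 km
  N2: 4.1281 km
  N3: 7.7463 km
  N4: 5.9416 km
  N5: 2.3337 km
  → nearest: N5 (2.3337 km)
Q at 34.0923°S, 149.8793°E:
  N1: 4.6681 km
  N2: 2.1415 km
  N3: 5.2308 km
  N4: 3.1781 km
  N5: 3.9095 km
  → nearest: N2 (2.1415 km)
R at 34.0999°S, 149.9437°E:
  N1: 2.6047 km
  N2: 3.8588 km
  N3: 4.1522 km
  N4: 3.8057 km
  N5: 6.5643 km
  → nearest: N1 (2.6047 km)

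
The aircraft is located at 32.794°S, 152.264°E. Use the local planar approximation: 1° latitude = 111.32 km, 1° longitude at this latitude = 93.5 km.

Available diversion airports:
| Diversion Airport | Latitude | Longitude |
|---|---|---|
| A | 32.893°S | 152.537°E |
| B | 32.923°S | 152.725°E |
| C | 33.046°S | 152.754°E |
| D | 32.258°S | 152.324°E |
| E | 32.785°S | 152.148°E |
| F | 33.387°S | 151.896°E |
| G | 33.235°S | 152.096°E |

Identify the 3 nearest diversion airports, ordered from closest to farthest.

Distances from 32.794°S, 152.264°E:
A: √((-0.099·111.32)² + (0.273·93.5)²) = √(121.45539 + 651.55115) = 27.803 km
B: √((-0.129·111.32)² + (0.461·93.5)²) = √(206.21764 + 1857.91171) = 45.433 km
C: √((-0.252·111.32)² + (0.490·93.5)²) = √(786.95061 + 2099.01422) = 53.721 km
D: √((0.536·111.32)² + (0.060·93.5)²) = √(3560.21294 + 31.47210) = 59.931 km
E: √((0.009·111.32)² + (-0.116·93.5)²) = √(1.00376 + 117.63572) = 10.892 km
F: √((-0.593·111.32)² + (-0.368·93.5)²) = √(4357.68448 + 1183.91046) = 74.442 km
G: √((-0.441·111.32)² + (-0.168·93.5)²) = √(2410.03625 + 246.74126) = 51.544 km
Sorted: E (10.892 km) < A (27.803 km) < B (45.433 km) < G (51.544 km) < C (53.721 km) < …

E, A, B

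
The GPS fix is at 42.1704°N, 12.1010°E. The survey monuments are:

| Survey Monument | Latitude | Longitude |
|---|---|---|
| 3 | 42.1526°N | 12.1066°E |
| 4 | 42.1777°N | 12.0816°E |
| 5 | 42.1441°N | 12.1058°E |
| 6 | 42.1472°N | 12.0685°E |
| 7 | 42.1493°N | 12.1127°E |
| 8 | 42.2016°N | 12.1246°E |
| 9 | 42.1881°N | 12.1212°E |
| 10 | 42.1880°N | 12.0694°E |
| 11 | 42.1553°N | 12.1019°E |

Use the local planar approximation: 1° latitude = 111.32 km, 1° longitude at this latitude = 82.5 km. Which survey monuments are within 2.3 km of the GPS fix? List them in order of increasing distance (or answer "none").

11, 4, 3

Distances from 42.1704°N, 12.1010°E:
3: √((-0.0178·111.32)² + (0.0056·82.5)²) = √(3.926326 + 0.213444) = 2.0346 km
4: √((0.0073·111.32)² + (-0.0194·82.5)²) = √(0.660377 + 2.561600) = 1.7950 km
5: √((-0.0263·111.32)² + (0.0048·82.5)²) = √(8.571521 + 0.156816) = 2.9544 km
6: √((-0.0232·111.32)² + (-0.0325·82.5)²) = √(6.669947 + 7.189102) = 3.7228 km
7: √((-0.0211·111.32)² + (0.0117·82.5)²) = √(5.517106 + 0.931708) = 2.5395 km
8: √((0.0312·111.32)² + (0.0236·82.5)²) = √(12.063007 + 3.790809) = 3.9817 km
9: √((0.0177·111.32)² + (0.0202·82.5)²) = √(3.882334 + 2.777222) = 2.5806 km
10: √((0.0176·111.32)² + (-0.0316·82.5)²) = √(3.838590 + 6.796449) = 3.2611 km
11: √((-0.0151·111.32)² + (0.0009·82.5)²) = √(2.825532 + 0.005513) = 1.6826 km
Threshold 2.3 km: 11 (1.6826 km), 4 (1.7950 km), 3 (2.0346 km) are within range.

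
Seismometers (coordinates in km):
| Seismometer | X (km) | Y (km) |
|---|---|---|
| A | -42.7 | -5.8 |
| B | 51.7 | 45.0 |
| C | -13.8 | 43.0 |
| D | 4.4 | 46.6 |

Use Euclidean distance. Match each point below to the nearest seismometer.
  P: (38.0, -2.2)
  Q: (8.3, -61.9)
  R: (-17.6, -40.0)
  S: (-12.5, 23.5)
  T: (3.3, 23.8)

P at (38.0, -2.2):
  A: 80.8 km
  B: 49.1 km
  C: 68.7 km
  D: 59.2 km
  → nearest: B (49.1 km)
Q at (8.3, -61.9):
  A: 75.8 km
  B: 115.4 km
  C: 107.2 km
  D: 108.6 km
  → nearest: A (75.8 km)
R at (-17.6, -40.0):
  A: 42.4 km
  B: 109.7 km
  C: 83.1 km
  D: 89.4 km
  → nearest: A (42.4 km)
S at (-12.5, 23.5):
  A: 42.1 km
  B: 67.7 km
  C: 19.5 km
  D: 28.6 km
  → nearest: C (19.5 km)
T at (3.3, 23.8):
  A: 54.7 km
  B: 52.8 km
  C: 25.7 km
  D: 22.8 km
  → nearest: D (22.8 km)

P→B; Q→A; R→A; S→C; T→D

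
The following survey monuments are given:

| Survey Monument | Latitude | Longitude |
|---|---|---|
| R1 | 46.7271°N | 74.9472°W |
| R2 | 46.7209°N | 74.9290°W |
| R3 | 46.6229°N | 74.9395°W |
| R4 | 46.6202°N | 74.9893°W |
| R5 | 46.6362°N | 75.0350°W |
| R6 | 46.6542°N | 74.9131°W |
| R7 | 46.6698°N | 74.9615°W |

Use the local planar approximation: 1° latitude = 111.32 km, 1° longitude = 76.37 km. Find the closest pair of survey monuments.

R1 and R2

Pairwise distances:
R1–R2: √((-0.0062·111.32)² + (0.0182·76.37)²) = √(0.476354 + 1.931917) = 1.5519 km
R3–R4: √((-0.0027·111.32)² + (-0.0498·76.37)²) = √(0.090339 + 14.464528) = 3.8151 km
R4–R5: √((0.0160·111.32)² + (-0.0457·76.37)²) = √(3.172388 + 12.180861) = 3.9183 km
R3–R6: √((0.0313·111.32)² + (0.0264·76.37)²) = √(12.140458 + 4.064933) = 4.0256 km
R6–R7: √((0.0156·111.32)² + (-0.0484·76.37)²) = √(3.015752 + 13.662693) = 4.0839 km
R3–R7: √((0.0469·111.32)² + (-0.0220·76.37)²) = √(27.257880 + 2.822870) = 5.4846 km
R4–R7: √((0.0496·111.32)² + (0.0278·76.37)²) = √(30.486653 + 4.507494) = 5.9156 km
R2–R7: √((-0.0511·111.32)² + (-0.0325·76.37)²) = √(32.358486 + 6.160448) = 6.2064 km
R1–R7: √((-0.0573·111.32)² + (-0.0143·76.37)²) = √(40.686997 + 1.192663) = 6.4714 km
R5–R7: √((0.0336·111.32)² + (0.0735·76.37)²) = √(13.990233 + 31.507958) = 6.7452 km
R4–R6: √((0.0340·111.32)² + (0.0762·76.37)²) = √(14.325317 + 33.865347) = 6.9419 km
R3–R5: √((0.0133·111.32)² + (-0.0955·76.37)²) = √(2.192046 + 53.192735) = 7.4421 km
R2–R6: √((-0.0667·111.32)² + (0.0159·76.37)²) = √(55.131278 + 1.474483) = 7.5237 km
R1–R6: √((-0.0729·111.32)² + (0.0341·76.37)²) = √(65.856925 + 6.781946) = 8.5228 km
R5–R6: √((0.0180·111.32)² + (0.1219·76.37)²) = √(4.015054 + 86.666846) = 9.5227 km
R2–R3: √((-0.0980·111.32)² + (-0.0105·76.37)²) = √(119.014136 + 0.643020) = 10.9388 km
R1–R3: √((-0.1042·111.32)² + (0.0077·76.37)²) = √(134.549421 + 0.345802) = 11.6144 km
R2–R4: √((-0.1007·111.32)² + (-0.0603·76.37)²) = √(125.662396 + 21.207047) = 12.1190 km
R1–R5: √((-0.0909·111.32)² + (-0.0878·76.37)²) = √(102.393918 + 44.960860) = 12.1390 km
R1–R4: √((-0.1069·111.32)² + (-0.0421·76.37)²) = √(141.612570 + 10.337363) = 12.3268 km
R2–R5: √((-0.0847·111.32)² + (-0.1060·76.37)²) = √(88.902345 + 65.532587) = 12.4272 km
Closest pair: R1–R2 at 1.5519 km.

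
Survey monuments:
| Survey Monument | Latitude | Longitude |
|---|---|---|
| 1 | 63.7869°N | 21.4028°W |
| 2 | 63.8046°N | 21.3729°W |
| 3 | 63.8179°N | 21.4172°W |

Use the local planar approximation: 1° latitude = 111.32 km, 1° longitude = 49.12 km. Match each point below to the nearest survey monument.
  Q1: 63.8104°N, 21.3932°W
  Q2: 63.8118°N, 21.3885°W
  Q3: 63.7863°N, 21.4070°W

Q1 at 63.8104°N, 21.3932°W:
  1: √((-0.0235·111.32)² + (-0.0096·49.12)²) = √(6.843561 + 0.222361) = 2.6582 km
  2: √((-0.0058·111.32)² + (0.0203·49.12)²) = √(0.416872 + 0.994280) = 1.1879 km
  3: √((0.0075·111.32)² + (-0.0240·49.12)²) = √(0.697058 + 1.389758) = 1.4446 km
  → nearest: 2 (1.1879 km)
Q2 at 63.8118°N, 21.3885°W:
  1: √((-0.0249·111.32)² + (-0.0143·49.12)²) = √(7.683252 + 0.493388) = 2.8595 km
  2: √((-0.0072·111.32)² + (0.0156·49.12)²) = √(0.642409 + 0.587173) = 1.1089 km
  3: √((0.0061·111.32)² + (-0.0287·49.12)²) = √(0.461112 + 1.987378) = 1.5648 km
  → nearest: 2 (1.1089 km)
Q3 at 63.7863°N, 21.4070°W:
  1: √((0.0006·111.32)² + (0.0042·49.12)²) = √(0.004461 + 0.042561) = 0.2168 km
  2: √((0.0183·111.32)² + (0.0341·49.12)²) = √(4.150005 + 2.805598) = 2.6373 km
  3: √((0.0316·111.32)² + (-0.0102·49.12)²) = √(12.374298 + 0.251025) = 3.5532 km
  → nearest: 1 (0.2168 km)

Q1→2; Q2→2; Q3→1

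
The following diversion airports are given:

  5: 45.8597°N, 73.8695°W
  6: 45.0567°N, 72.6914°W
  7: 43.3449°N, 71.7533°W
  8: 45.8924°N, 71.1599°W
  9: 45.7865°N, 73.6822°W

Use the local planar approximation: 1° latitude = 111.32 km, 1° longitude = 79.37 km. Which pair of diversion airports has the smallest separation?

5 and 9

Pairwise distances:
5–6: √((-0.8030·111.32)² + (1.1781·79.37)²) = √(7990.564949 + 8743.334073) = 129.3596 km
5–7: √((-2.5148·111.32)² + (2.1162·79.37)²) = √(78370.622912 + 28211.500168) = 326.4692 km
5–8: √((0.0327·111.32)² + (2.7096·79.37)²) = √(13.250794 + 46251.213075) = 215.0918 km
5–9: √((-0.0732·111.32)² + (0.1873·79.37)²) = √(66.400073 + 220.997986) = 16.9528 km
6–7: √((-1.7118·111.32)² + (0.9381·79.37)²) = √(36312.189771 + 5543.844402) = 204.5875 km
6–8: √((0.8357·111.32)² + (1.5315·79.37)²) = √(8654.603971 + 14775.655707) = 153.0695 km
6–9: √((0.7298·111.32)² + (-0.9908·79.37)²) = √(6600.154675 + 6184.217515) = 113.0680 km
7–8: √((2.5475·111.32)² + (0.5934·79.37)²) = √(80421.983591 + 2218.236487) = 287.4721 km
7–9: √((2.4416·111.32)² + (-1.9289·79.37)²) = √(73874.648564 + 23438.628027) = 311.9508 km
8–9: √((-0.1059·111.32)² + (-2.5223·79.37)²) = √(138.975523 + 40078.018406) = 200.5418 km
Closest pair: 5–9 at 16.9528 km.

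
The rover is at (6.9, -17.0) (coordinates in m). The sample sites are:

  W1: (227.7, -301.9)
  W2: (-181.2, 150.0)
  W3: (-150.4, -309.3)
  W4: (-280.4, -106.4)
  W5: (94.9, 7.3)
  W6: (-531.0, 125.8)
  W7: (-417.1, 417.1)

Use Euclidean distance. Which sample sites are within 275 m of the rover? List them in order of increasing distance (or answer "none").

Distances from (6.9, -17.0):
W1: 360.4 m
W2: 251.5 m
W3: 331.9 m
W4: 300.9 m
W5: 91.3 m
W6: 556.5 m
W7: 606.8 m
Threshold 275 m: W5 (91.3 m), W2 (251.5 m) are within range.

W5, W2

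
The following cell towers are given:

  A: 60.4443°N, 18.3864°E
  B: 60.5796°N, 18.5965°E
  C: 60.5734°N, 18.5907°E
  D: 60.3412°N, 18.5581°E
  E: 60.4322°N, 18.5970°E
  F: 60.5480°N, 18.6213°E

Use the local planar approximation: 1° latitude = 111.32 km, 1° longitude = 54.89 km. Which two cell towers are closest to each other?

Pairwise distances:
A–B: 18.9697 km
A–C: 18.2289 km
A–D: 14.8508 km
A–E: 11.6380 km
A–F: 17.3063 km
B–C: 0.7601 km
B–D: 26.6223 km
B–E: 16.4086 km
B–F: 3.7719 km
C–D: 25.9104 km
C–E: 15.7222 km
C–F: 3.2888 km
D–E: 10.3527 km
D–F: 23.2809 km
E–F: 12.9597 km
Closest pair: B–C at 0.7601 km.

B and C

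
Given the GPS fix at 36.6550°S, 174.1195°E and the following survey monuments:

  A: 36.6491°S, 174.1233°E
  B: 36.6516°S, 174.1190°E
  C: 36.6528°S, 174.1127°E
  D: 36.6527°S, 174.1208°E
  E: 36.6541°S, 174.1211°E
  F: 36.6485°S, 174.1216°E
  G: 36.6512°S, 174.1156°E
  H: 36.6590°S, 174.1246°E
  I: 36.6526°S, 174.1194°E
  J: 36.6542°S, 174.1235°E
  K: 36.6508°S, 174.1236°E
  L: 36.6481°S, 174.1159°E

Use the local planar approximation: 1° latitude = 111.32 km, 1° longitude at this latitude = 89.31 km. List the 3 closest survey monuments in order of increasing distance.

Distances from 36.6550°S, 174.1195°E:
A: √((0.0059·111.32)² + (0.0038·89.31)²) = √(0.431370 + 0.115177) = 0.7393 km
B: √((0.0034·111.32)² + (-0.0005·89.31)²) = √(0.143253 + 0.001994) = 0.3811 km
C: √((0.0022·111.32)² + (-0.0068·89.31)²) = √(0.059978 + 0.368823) = 0.6548 km
D: √((0.0023·111.32)² + (0.0013·89.31)²) = √(0.065554 + 0.013480) = 0.2811 km
E: √((0.0009·111.32)² + (0.0016·89.31)²) = √(0.010038 + 0.020419) = 0.1745 km
F: √((0.0065·111.32)² + (0.0021·89.31)²) = √(0.523568 + 0.035175) = 0.7475 km
G: √((0.0038·111.32)² + (-0.0039·89.31)²) = √(0.178943 + 0.121319) = 0.5480 km
H: √((-0.0040·111.32)² + (0.0051·89.31)²) = √(0.198274 + 0.207463) = 0.6370 km
I: √((0.0024·111.32)² + (-0.0001·89.31)²) = √(0.071379 + 0.000080) = 0.2673 km
J: √((0.0008·111.32)² + (0.0040·89.31)²) = √(0.007931 + 0.127620) = 0.3682 km
K: √((0.0042·111.32)² + (0.0041·89.31)²) = √(0.218597 + 0.134081) = 0.5939 km
L: √((0.0069·111.32)² + (-0.0036·89.31)²) = √(0.589990 + 0.103373) = 0.8327 km
Sorted: E (0.1745 km) < I (0.2673 km) < D (0.2811 km) < J (0.3682 km) < B (0.3811 km) < …

E, I, D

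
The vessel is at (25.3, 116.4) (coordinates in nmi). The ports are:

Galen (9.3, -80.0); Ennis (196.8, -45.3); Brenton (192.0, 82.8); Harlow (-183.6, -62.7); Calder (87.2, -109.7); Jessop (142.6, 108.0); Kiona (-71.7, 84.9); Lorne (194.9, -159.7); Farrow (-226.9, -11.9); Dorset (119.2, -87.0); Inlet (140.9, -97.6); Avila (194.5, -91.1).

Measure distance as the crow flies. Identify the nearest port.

Kiona

Distances from (25.3, 116.4):
Galen: 197.1 nmi
Ennis: 235.7 nmi
Brenton: 170.1 nmi
Harlow: 275.2 nmi
Calder: 234.4 nmi
Jessop: 117.6 nmi
Kiona: 102.0 nmi
Lorne: 324.0 nmi
Farrow: 283.0 nmi
Dorset: 224.0 nmi
Inlet: 243.2 nmi
Avila: 267.7 nmi
Minimum: Kiona at 102.0 nmi.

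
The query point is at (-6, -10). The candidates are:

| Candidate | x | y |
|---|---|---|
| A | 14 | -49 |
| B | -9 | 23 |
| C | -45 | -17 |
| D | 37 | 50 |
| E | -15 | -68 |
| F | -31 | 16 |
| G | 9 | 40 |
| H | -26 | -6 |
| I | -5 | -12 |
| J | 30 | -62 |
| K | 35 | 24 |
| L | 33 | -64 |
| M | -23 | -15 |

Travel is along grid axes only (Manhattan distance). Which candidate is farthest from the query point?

Distances from (-6, -10):
A: 59
B: 36
C: 46
D: 103
E: 67
F: 51
G: 65
H: 24
I: 3
J: 88
K: 75
L: 93
M: 22
Maximum: D at 103.

D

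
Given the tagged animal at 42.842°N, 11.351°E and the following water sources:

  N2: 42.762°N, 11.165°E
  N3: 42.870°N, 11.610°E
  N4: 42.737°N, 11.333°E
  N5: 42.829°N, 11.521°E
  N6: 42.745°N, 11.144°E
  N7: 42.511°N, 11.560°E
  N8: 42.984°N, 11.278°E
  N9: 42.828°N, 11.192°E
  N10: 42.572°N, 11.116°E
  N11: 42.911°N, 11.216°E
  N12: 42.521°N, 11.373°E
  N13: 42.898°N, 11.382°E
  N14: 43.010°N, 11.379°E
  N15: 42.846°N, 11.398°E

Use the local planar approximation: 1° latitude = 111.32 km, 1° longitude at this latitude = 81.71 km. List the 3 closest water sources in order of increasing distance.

N15, N13, N4

Distances from 42.842°N, 11.351°E:
N2: 17.615 km
N3: 21.391 km
N4: 11.781 km
N5: 13.966 km
N6: 20.067 km
N7: 40.612 km
N8: 16.895 km
N9: 13.085 km
N10: 35.666 km
N11: 13.442 km
N12: 35.779 km
N13: 6.729 km
N14: 18.841 km
N15: 3.866 km
Sorted: N15 (3.866 km) < N13 (6.729 km) < N4 (11.781 km) < N9 (13.085 km) < N11 (13.442 km) < …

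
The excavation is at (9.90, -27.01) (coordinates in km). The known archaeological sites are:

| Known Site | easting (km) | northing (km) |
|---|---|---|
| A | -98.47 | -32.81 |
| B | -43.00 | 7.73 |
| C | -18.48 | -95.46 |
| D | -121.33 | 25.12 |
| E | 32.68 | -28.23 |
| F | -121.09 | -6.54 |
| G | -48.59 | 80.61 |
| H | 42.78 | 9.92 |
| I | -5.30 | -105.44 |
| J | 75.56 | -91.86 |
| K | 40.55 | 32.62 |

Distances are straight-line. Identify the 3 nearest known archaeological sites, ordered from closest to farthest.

E, H, B

Distances from (9.90, -27.01):
A: 108.53 km
B: 63.29 km
C: 74.10 km
D: 141.20 km
E: 22.81 km
F: 132.58 km
G: 122.49 km
H: 49.45 km
I: 79.89 km
J: 92.29 km
K: 67.05 km
Sorted: E (22.81 km) < H (49.45 km) < B (63.29 km) < K (67.05 km) < C (74.10 km) < …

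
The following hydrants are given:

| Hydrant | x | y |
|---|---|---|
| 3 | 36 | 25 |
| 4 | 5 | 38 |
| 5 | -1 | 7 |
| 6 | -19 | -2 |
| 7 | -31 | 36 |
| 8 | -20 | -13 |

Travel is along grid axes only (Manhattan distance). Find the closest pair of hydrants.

6 and 8

Pairwise distances:
6–8: |-1| + |-11| = 1 + 11 = 12
5–6: |-18| + |-9| = 18 + 9 = 27
4–5: |-6| + |-31| = 6 + 31 = 37
4–7: |-36| + |-2| = 36 + 2 = 38
5–8: |-19| + |-20| = 19 + 20 = 39
3–4: |-31| + |13| = 31 + 13 = 44
6–7: |-12| + |38| = 12 + 38 = 50
3–5: |-37| + |-18| = 37 + 18 = 55
5–7: |-30| + |29| = 30 + 29 = 59
7–8: |11| + |-49| = 11 + 49 = 60
4–6: |-24| + |-40| = 24 + 40 = 64
4–8: |-25| + |-51| = 25 + 51 = 76
3–7: |-67| + |11| = 67 + 11 = 78
3–6: |-55| + |-27| = 55 + 27 = 82
3–8: |-56| + |-38| = 56 + 38 = 94
Closest pair: 6–8 at 12.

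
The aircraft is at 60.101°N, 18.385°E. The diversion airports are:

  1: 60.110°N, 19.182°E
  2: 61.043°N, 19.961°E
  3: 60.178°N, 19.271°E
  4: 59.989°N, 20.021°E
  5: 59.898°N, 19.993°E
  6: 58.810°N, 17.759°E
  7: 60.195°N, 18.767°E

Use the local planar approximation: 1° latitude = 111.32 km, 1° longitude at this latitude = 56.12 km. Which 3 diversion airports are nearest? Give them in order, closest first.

7, 1, 3

Distances from 60.101°N, 18.385°E:
1: √((0.009·111.32)² + (0.797·56.12)²) = √(1.00376 + 2000.56178) = 44.739 km
2: √((0.942·111.32)² + (1.576·56.12)²) = √(10996.34105 + 7822.53925) = 137.182 km
3: √((0.077·111.32)² + (0.886·56.12)²) = √(73.47301 + 2472.30911) = 50.456 km
4: √((-0.112·111.32)² + (1.636·56.12)²) = √(155.44703 + 8429.50210) = 92.655 km
5: √((-0.203·111.32)² + (1.608·56.12)²) = √(510.66780 + 8143.43086) = 93.027 km
6: √((-1.291·111.32)² + (-0.626·56.12)²) = √(20653.74829 + 1234.19559) = 147.946 km
7: √((0.094·111.32)² + (0.382·56.12)²) = √(109.49697 + 459.58098) = 23.855 km
Sorted: 7 (23.855 km) < 1 (44.739 km) < 3 (50.456 km) < 4 (92.655 km) < 5 (93.027 km) < …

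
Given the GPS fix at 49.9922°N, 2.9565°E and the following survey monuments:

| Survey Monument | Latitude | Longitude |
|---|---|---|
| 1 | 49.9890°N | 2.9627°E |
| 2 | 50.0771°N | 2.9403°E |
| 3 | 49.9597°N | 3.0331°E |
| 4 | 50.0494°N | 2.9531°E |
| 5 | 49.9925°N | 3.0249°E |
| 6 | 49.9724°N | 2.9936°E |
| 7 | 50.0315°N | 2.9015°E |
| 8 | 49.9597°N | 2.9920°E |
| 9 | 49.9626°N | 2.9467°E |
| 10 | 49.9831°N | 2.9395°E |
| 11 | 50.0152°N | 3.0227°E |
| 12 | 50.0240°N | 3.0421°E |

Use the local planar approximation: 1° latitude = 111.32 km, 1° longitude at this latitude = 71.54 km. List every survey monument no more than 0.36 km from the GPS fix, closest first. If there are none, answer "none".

Distances from 49.9922°N, 2.9565°E:
1: √((-0.0032·111.32)² + (0.0062·71.54)²) = √(0.126896 + 0.196735) = 0.5689 km
2: √((0.0849·111.32)² + (-0.0162·71.54)²) = √(89.322686 + 1.343160) = 9.5219 km
3: √((-0.0325·111.32)² + (0.0766·71.54)²) = √(13.089200 + 30.030005) = 6.5665 km
4: √((0.0572·111.32)² + (-0.0034·71.54)²) = √(40.545107 + 0.059164) = 6.3721 km
5: √((0.0003·111.32)² + (0.0684·71.54)²) = √(0.001115 + 23.944737) = 4.8934 km
6: √((-0.0198·111.32)² + (0.0371·71.54)²) = √(4.858216 + 7.044427) = 3.4500 km
7: √((0.0393·111.32)² + (-0.0550·71.54)²) = √(19.139540 + 15.481864) = 5.8840 km
8: √((-0.0325·111.32)² + (0.0355·71.54)²) = √(13.089200 + 6.449924) = 4.4203 km
9: √((-0.0296·111.32)² + (-0.0098·71.54)²) = √(10.857499 + 0.491530) = 3.3688 km
10: √((-0.0091·111.32)² + (-0.0170·71.54)²) = √(1.026193 + 1.479094) = 1.5828 km
11: √((0.0230·111.32)² + (0.0662·71.54)²) = √(6.555443 + 22.429203) = 5.3837 km
12: √((0.0318·111.32)² + (0.0856·71.54)²) = √(12.531430 + 37.501220) = 7.0734 km
Threshold 0.36 km: none within range.

none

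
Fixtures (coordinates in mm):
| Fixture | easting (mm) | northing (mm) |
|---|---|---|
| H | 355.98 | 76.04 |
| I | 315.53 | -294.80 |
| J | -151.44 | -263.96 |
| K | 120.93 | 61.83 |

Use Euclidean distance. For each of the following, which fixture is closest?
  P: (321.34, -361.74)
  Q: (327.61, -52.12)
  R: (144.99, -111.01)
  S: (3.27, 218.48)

P at (321.34, -361.74):
  H: 439.15 mm
  I: 67.19 mm
  J: 482.79 mm
  K: 468.59 mm
  → nearest: I (67.19 mm)
Q at (327.61, -52.12):
  H: 131.26 mm
  I: 242.98 mm
  J: 523.80 mm
  K: 236.01 mm
  → nearest: H (131.26 mm)
R at (144.99, -111.01):
  H: 281.97 mm
  I: 250.72 mm
  J: 333.56 mm
  K: 174.51 mm
  → nearest: K (174.51 mm)
S at (3.27, 218.48):
  H: 380.39 mm
  I: 600.80 mm
  J: 506.64 mm
  K: 195.92 mm
  → nearest: K (195.92 mm)

P→I; Q→H; R→K; S→K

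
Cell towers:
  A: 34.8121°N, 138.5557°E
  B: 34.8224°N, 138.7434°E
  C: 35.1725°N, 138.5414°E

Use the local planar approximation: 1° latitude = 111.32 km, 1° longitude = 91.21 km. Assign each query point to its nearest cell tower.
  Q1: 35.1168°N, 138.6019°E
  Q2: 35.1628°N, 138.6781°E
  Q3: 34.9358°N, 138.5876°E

Q1 at 35.1168°N, 138.6019°E:
  A: 34.1800 km
  B: 35.2224 km
  C: 8.3004 km
  → nearest: C (8.3004 km)
Q2 at 35.1628°N, 138.6781°E:
  A: 40.6048 km
  B: 38.3586 km
  C: 12.5151 km
  → nearest: C (12.5151 km)
Q3 at 34.9358°N, 138.5876°E:
  A: 14.0743 km
  B: 19.0078 km
  C: 26.6843 km
  → nearest: A (14.0743 km)

Q1→C; Q2→C; Q3→A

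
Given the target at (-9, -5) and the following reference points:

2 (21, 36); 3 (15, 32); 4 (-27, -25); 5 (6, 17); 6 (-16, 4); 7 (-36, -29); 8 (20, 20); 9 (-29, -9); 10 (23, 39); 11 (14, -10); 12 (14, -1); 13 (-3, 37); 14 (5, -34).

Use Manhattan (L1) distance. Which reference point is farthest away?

10

Distances from (-9, -5):
2: |30| + |41| = 30 + 41 = 71
3: |24| + |37| = 24 + 37 = 61
4: |-18| + |-20| = 18 + 20 = 38
5: |15| + |22| = 15 + 22 = 37
6: |-7| + |9| = 7 + 9 = 16
7: |-27| + |-24| = 27 + 24 = 51
8: |29| + |25| = 29 + 25 = 54
9: |-20| + |-4| = 20 + 4 = 24
10: |32| + |44| = 32 + 44 = 76
11: |23| + |-5| = 23 + 5 = 28
12: |23| + |4| = 23 + 4 = 27
13: |6| + |42| = 6 + 42 = 48
14: |14| + |-29| = 14 + 29 = 43
Maximum: 10 at 76.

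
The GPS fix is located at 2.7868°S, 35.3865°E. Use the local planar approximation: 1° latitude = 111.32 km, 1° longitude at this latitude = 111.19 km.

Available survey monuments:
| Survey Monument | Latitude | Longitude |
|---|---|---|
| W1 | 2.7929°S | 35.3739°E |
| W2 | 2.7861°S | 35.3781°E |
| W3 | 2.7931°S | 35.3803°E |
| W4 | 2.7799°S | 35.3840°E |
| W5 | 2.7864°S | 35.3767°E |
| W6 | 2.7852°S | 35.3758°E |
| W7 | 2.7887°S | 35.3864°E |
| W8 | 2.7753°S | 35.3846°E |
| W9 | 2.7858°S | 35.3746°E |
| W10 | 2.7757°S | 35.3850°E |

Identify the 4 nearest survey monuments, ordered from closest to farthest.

Distances from 2.7868°S, 35.3865°E:
W1: √((-0.0061·111.32)² + (-0.0126·111.19)²) = √(0.461112 + 1.962784) = 1.5569 km
W2: √((0.0007·111.32)² + (-0.0084·111.19)²) = √(0.006072 + 0.872349) = 0.9372 km
W3: √((-0.0063·111.32)² + (-0.0062·111.19)²) = √(0.491844 + 0.475242) = 0.9834 km
W4: √((0.0069·111.32)² + (-0.0025·111.19)²) = √(0.589990 + 0.077270) = 0.8169 km
W5: √((0.0004·111.32)² + (-0.0098·111.19)²) = √(0.001983 + 1.187363) = 1.0906 km
W6: √((0.0016·111.32)² + (-0.0107·111.19)²) = √(0.031724 + 1.415465) = 1.2030 km
W7: √((-0.0019·111.32)² + (-0.0001·111.19)²) = √(0.044736 + 0.000124) = 0.2118 km
W8: √((0.0115·111.32)² + (-0.0019·111.19)²) = √(1.638861 + 0.044631) = 1.2975 km
W9: √((0.0010·111.32)² + (-0.0119·111.19)²) = √(0.012392 + 1.750755) = 1.3278 km
W10: √((0.0111·111.32)² + (-0.0015·111.19)²) = √(1.526836 + 0.027817) = 1.2469 km
Sorted: W7 (0.2118 km) < W4 (0.8169 km) < W2 (0.9372 km) < W3 (0.9834 km) < W5 (1.0906 km) < W6 (1.2030 km) < …

W7, W4, W2, W3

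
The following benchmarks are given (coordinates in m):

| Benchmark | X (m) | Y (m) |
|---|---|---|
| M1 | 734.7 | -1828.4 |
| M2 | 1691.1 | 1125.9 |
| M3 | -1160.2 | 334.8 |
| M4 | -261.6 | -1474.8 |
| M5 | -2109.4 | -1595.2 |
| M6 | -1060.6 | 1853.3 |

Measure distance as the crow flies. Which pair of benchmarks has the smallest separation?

Pairwise distances:
M1–M2: 3105.3 m
M1–M3: 2875.8 m
M1–M4: 1057.2 m
M1–M5: 2853.6 m
M1–M6: 4096.1 m
M2–M3: 2959.0 m
M2–M4: 3252.2 m
M2–M5: 4674.2 m
M2–M6: 2846.2 m
M3–M4: 2020.4 m
M3–M5: 2150.8 m
M3–M6: 1521.8 m
M4–M5: 1851.7 m
M4–M6: 3422.7 m
M5–M6: 3604.5 m
Closest pair: M1–M4 at 1057.2 m.

M1 and M4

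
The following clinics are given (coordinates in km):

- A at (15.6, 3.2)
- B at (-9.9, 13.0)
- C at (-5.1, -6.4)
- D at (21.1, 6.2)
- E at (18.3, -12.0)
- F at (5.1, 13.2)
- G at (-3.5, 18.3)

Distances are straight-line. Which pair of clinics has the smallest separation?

A and D

Pairwise distances:
A–D: 6.3 km
B–G: 8.3 km
F–G: 10.0 km
A–F: 14.5 km
B–F: 15.0 km
A–E: 15.4 km
D–F: 17.5 km
D–E: 18.4 km
B–C: 20.0 km
C–F: 22.1 km
A–C: 22.8 km
C–E: 24.1 km
A–G: 24.3 km
C–G: 24.8 km
A–B: 27.3 km
D–G: 27.4 km
E–F: 28.4 km
C–D: 29.1 km
B–D: 31.7 km
E–G: 37.3 km
B–E: 37.7 km
Closest pair: A–D at 6.3 km.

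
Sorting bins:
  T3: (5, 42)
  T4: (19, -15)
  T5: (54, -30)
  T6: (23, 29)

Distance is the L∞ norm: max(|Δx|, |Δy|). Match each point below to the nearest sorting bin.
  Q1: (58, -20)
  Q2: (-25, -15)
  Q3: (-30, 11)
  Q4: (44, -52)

Q1→T5; Q2→T4; Q3→T3; Q4→T5

Q1 at (58, -20):
  T3: 62
  T4: 39
  T5: 10
  T6: 49
  → nearest: T5 (10)
Q2 at (-25, -15):
  T3: 57
  T4: 44
  T5: 79
  T6: 48
  → nearest: T4 (44)
Q3 at (-30, 11):
  T3: 35
  T4: 49
  T5: 84
  T6: 53
  → nearest: T3 (35)
Q4 at (44, -52):
  T3: 94
  T4: 37
  T5: 22
  T6: 81
  → nearest: T5 (22)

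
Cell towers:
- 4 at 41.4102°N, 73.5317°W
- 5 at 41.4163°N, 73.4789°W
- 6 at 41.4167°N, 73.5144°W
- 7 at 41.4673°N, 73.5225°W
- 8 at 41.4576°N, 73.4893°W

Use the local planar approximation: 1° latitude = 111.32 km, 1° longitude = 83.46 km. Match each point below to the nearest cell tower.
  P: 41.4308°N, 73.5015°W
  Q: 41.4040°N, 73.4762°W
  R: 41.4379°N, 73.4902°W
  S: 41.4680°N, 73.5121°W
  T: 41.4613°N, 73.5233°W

P→6; Q→5; R→8; S→7; T→7

P at 41.4308°N, 73.5015°W:
  4: √((-0.0206·111.32)² + (-0.0302·83.46)²) = √(5.258730 + 6.352880) = 3.4076 km
  5: √((-0.0145·111.32)² + (0.0226·83.46)²) = √(2.605448 + 3.557735) = 2.4826 km
  6: √((-0.0141·111.32)² + (-0.0129·83.46)²) = √(2.463682 + 1.159141) = 1.9034 km
  7: √((0.0365·111.32)² + (-0.0210·83.46)²) = √(16.509432 + 3.071817) = 4.4251 km
  8: √((0.0268·111.32)² + (0.0122·83.46)²) = √(8.900532 + 1.036756) = 3.1523 km
  → nearest: 6 (1.9034 km)
Q at 41.4040°N, 73.4762°W:
  4: √((0.0062·111.32)² + (-0.0555·83.46)²) = √(0.476354 + 21.455702) = 4.6832 km
  5: √((0.0123·111.32)² + (-0.0027·83.46)²) = √(1.874807 + 0.050779) = 1.3877 km
  6: √((0.0127·111.32)² + (-0.0382·83.46)²) = √(1.998729 + 10.164441) = 3.4876 km
  7: √((0.0633·111.32)² + (-0.0463·83.46)²) = √(49.653951 + 14.932026) = 8.0365 km
  8: √((0.0536·111.32)² + (-0.0131·83.46)²) = √(35.602129 + 1.195362) = 6.0661 km
  → nearest: 5 (1.3877 km)
R at 41.4379°N, 73.4902°W:
  4: √((-0.0277·111.32)² + (-0.0415·83.46)²) = √(9.508367 + 11.996456) = 4.6373 km
  5: √((-0.0216·111.32)² + (0.0113·83.46)²) = √(5.781678 + 0.889434) = 2.5828 km
  6: √((-0.0212·111.32)² + (-0.0242·83.46)²) = √(5.569524 + 4.079317) = 3.1063 km
  7: √((0.0294·111.32)² + (-0.0323·83.46)²) = √(10.711272 + 7.267111) = 4.2401 km
  8: √((0.0197·111.32)² + (0.0009·83.46)²) = √(4.809267 + 0.005642) = 2.1943 km
  → nearest: 8 (2.1943 km)
S at 41.4680°N, 73.5121°W:
  4: √((-0.0578·111.32)² + (-0.0196·83.46)²) = √(41.400165 + 2.675894) = 6.6390 km
  5: √((-0.0517·111.32)² + (0.0332·83.46)²) = √(33.122833 + 7.677732) = 6.3875 km
  6: √((-0.0513·111.32)² + (-0.0023·83.46)²) = √(32.612277 + 0.036848) = 5.7139 km
  7: √((-0.0007·111.32)² + (-0.0104·83.46)²) = √(0.006072 + 0.753396) = 0.8715 km
  8: √((-0.0104·111.32)² + (0.0228·83.46)²) = √(1.340334 + 3.620983) = 2.2274 km
  → nearest: 7 (0.8715 km)
T at 41.4613°N, 73.5233°W:
  4: √((-0.0511·111.32)² + (-0.0084·83.46)²) = √(32.358486 + 0.491491) = 5.7315 km
  5: √((-0.0450·111.32)² + (0.0444·83.46)²) = √(25.094088 + 13.731649) = 6.2310 km
  6: √((-0.0446·111.32)² + (0.0089·83.46)²) = √(24.649954 + 0.551743) = 5.0201 km
  7: √((0.0060·111.32)² + (0.0008·83.46)²) = √(0.446117 + 0.004458) = 0.6712 km
  8: √((-0.0037·111.32)² + (0.0340·83.46)²) = √(0.169648 + 8.052201) = 2.8674 km
  → nearest: 7 (0.6712 km)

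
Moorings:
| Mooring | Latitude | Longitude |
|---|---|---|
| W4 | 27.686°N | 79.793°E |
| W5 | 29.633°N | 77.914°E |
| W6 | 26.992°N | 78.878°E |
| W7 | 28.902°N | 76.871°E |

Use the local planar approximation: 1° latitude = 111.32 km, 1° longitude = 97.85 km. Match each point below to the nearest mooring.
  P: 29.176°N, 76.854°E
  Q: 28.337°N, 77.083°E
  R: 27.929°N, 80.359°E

P at 29.176°N, 76.854°E:
  W4: √((-1.490·111.32)² + (2.939·97.85)²) = √(27511.79534 + 82702.91784) = 331.986 km
  W5: √((0.457·111.32)² + (1.060·97.85)²) = √(2588.08655 + 10758.04584) = 115.525 km
  W6: √((-2.184·111.32)² + (2.024·97.85)²) = √(59108.73478 + 39223.16874) = 313.579 km
  W7: √((-0.274·111.32)² + (0.017·97.85)²) = √(930.35248 + 2.76707) = 30.547 km
  → nearest: W7 (30.547 km)
Q at 28.337°N, 77.083°E:
  W4: √((-0.651·111.32)² + (2.710·97.85)²) = √(5251.80234 + 70316.98510) = 274.898 km
  W5: √((1.296·111.32)² + (0.831·97.85)²) = √(20814.04065 + 6611.86089) = 165.608 km
  W6: √((-1.345·111.32)² + (1.795·97.85)²) = √(22417.69541 + 30849.67306) = 230.797 km
  W7: √((0.565·111.32)² + (-0.212·97.85)²) = √(3955.88166 + 430.32183) = 66.228 km
  → nearest: W7 (66.228 km)
R at 27.929°N, 80.359°E:
  W4: √((-0.243·111.32)² + (-0.566·97.85)²) = √(731.74362 + 3067.28777) = 61.636 km
  W5: √((1.704·111.32)² + (-2.445·97.85)²) = √(35982.02295 + 57237.33267) = 305.318 km
  W6: √((-0.937·111.32)² + (-1.481·97.85)²) = √(10879.91687 + 21000.60358) = 178.551 km
  W7: √((0.973·111.32)² + (-3.488·97.85)²) = √(11732.00058 + 116486.23608) = 358.076 km
  → nearest: W4 (61.636 km)

P→W7; Q→W7; R→W4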